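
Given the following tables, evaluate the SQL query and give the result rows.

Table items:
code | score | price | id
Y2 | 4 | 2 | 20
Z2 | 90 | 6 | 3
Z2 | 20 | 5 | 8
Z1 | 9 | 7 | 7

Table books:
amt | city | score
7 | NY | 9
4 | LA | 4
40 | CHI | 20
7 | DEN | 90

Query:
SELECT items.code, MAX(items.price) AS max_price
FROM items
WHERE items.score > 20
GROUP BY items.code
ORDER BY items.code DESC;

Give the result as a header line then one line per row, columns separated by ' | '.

== RESULT ==
items.code | max_price
Z2 | 6

Derivation:
After WHERE (1 rows):
items.code | items.score | items.price | items.id
Z2 | 90 | 6 | 3
After GROUP BY (1 rows):
items.code | max_price
Z2 | 6
After ORDER BY (1 rows):
items.code | max_price
Z2 | 6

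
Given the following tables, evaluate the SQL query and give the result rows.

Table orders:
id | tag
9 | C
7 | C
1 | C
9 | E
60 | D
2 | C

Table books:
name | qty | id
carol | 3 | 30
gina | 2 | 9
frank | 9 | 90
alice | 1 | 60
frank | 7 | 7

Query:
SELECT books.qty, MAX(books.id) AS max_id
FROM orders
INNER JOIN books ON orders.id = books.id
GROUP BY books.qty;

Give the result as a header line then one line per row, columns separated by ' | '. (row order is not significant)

== RESULT ==
books.qty | max_id
2 | 9
7 | 7
1 | 60

Derivation:
After JOIN books (4 rows):
orders.id | orders.tag | books.name | books.qty | books.id
9 | C | gina | 2 | 9
7 | C | frank | 7 | 7
9 | E | gina | 2 | 9
60 | D | alice | 1 | 60
After GROUP BY (3 rows):
books.qty | max_id
2 | 9
7 | 7
1 | 60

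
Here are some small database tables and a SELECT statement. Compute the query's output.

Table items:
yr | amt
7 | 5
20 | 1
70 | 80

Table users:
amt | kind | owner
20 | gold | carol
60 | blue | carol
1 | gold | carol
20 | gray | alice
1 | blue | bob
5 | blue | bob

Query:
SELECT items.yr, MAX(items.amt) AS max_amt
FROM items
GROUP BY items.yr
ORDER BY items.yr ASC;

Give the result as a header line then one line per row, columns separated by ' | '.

After GROUP BY (3 rows):
items.yr | max_amt
7 | 5
20 | 1
70 | 80
After ORDER BY (3 rows):
items.yr | max_amt
7 | 5
20 | 1
70 | 80

== RESULT ==
items.yr | max_amt
7 | 5
20 | 1
70 | 80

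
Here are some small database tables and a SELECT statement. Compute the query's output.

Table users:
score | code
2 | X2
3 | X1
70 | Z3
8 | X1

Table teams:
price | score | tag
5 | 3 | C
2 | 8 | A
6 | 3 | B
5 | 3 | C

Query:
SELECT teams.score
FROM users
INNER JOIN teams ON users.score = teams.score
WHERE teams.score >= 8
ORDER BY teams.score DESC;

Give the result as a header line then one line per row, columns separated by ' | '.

After JOIN teams (4 rows):
users.score | users.code | teams.price | teams.score | teams.tag
3 | X1 | 5 | 3 | C
3 | X1 | 6 | 3 | B
3 | X1 | 5 | 3 | C
8 | X1 | 2 | 8 | A
After WHERE (1 rows):
users.score | users.code | teams.price | teams.score | teams.tag
8 | X1 | 2 | 8 | A
After SELECT (1 rows):
teams.score
8
After ORDER BY (1 rows):
teams.score
8

== RESULT ==
teams.score
8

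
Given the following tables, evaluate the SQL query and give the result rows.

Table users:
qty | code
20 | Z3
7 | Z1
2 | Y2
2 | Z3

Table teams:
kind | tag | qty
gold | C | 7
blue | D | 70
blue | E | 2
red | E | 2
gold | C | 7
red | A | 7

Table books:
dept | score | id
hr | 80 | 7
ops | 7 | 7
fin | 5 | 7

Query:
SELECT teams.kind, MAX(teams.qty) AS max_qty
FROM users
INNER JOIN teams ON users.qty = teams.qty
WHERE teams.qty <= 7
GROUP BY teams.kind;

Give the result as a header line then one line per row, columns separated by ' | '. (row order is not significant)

== RESULT ==
teams.kind | max_qty
gold | 7
red | 7
blue | 2

Derivation:
After JOIN teams (7 rows):
users.qty | users.code | teams.kind | teams.tag | teams.qty
7 | Z1 | gold | C | 7
7 | Z1 | gold | C | 7
7 | Z1 | red | A | 7
2 | Y2 | blue | E | 2
2 | Y2 | red | E | 2
2 | Z3 | blue | E | 2
2 | Z3 | red | E | 2
After WHERE (7 rows):
users.qty | users.code | teams.kind | teams.tag | teams.qty
7 | Z1 | gold | C | 7
7 | Z1 | gold | C | 7
7 | Z1 | red | A | 7
2 | Y2 | blue | E | 2
2 | Y2 | red | E | 2
2 | Z3 | blue | E | 2
2 | Z3 | red | E | 2
After GROUP BY (3 rows):
teams.kind | max_qty
gold | 7
red | 7
blue | 2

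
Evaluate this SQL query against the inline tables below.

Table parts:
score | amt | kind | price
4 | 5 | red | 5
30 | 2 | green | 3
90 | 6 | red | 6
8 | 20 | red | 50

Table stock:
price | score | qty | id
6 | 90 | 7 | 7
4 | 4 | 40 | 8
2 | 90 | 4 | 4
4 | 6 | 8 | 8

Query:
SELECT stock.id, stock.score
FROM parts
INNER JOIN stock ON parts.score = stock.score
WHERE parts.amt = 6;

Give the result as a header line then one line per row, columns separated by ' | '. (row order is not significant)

== RESULT ==
stock.id | stock.score
7 | 90
4 | 90

Derivation:
After JOIN stock (3 rows):
parts.score | parts.amt | parts.kind | parts.price | stock.price | stock.score | stock.qty | stock.id
4 | 5 | red | 5 | 4 | 4 | 40 | 8
90 | 6 | red | 6 | 6 | 90 | 7 | 7
90 | 6 | red | 6 | 2 | 90 | 4 | 4
After WHERE (2 rows):
parts.score | parts.amt | parts.kind | parts.price | stock.price | stock.score | stock.qty | stock.id
90 | 6 | red | 6 | 6 | 90 | 7 | 7
90 | 6 | red | 6 | 2 | 90 | 4 | 4
After SELECT (2 rows):
stock.id | stock.score
7 | 90
4 | 90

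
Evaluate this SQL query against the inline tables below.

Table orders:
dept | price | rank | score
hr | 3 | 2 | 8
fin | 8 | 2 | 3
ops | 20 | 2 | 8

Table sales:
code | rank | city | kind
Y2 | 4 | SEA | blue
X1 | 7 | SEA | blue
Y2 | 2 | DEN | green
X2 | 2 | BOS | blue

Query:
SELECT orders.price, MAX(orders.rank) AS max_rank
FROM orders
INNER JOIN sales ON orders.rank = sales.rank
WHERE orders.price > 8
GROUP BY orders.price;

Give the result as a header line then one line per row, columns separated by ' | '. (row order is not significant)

== RESULT ==
orders.price | max_rank
20 | 2

Derivation:
After JOIN sales (6 rows):
orders.dept | orders.price | orders.rank | orders.score | sales.code | sales.rank | sales.city | sales.kind
hr | 3 | 2 | 8 | Y2 | 2 | DEN | green
hr | 3 | 2 | 8 | X2 | 2 | BOS | blue
fin | 8 | 2 | 3 | Y2 | 2 | DEN | green
fin | 8 | 2 | 3 | X2 | 2 | BOS | blue
ops | 20 | 2 | 8 | Y2 | 2 | DEN | green
ops | 20 | 2 | 8 | X2 | 2 | BOS | blue
After WHERE (2 rows):
orders.dept | orders.price | orders.rank | orders.score | sales.code | sales.rank | sales.city | sales.kind
ops | 20 | 2 | 8 | Y2 | 2 | DEN | green
ops | 20 | 2 | 8 | X2 | 2 | BOS | blue
After GROUP BY (1 rows):
orders.price | max_rank
20 | 2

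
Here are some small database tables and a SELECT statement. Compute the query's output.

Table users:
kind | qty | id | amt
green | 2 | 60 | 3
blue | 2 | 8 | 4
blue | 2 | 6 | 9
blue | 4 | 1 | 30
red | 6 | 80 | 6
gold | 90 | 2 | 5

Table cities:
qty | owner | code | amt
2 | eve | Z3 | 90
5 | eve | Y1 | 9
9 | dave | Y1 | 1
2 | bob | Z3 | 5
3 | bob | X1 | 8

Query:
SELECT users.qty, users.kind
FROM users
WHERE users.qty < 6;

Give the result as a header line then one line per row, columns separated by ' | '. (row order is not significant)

== RESULT ==
users.qty | users.kind
2 | green
2 | blue
2 | blue
4 | blue

Derivation:
After WHERE (4 rows):
users.kind | users.qty | users.id | users.amt
green | 2 | 60 | 3
blue | 2 | 8 | 4
blue | 2 | 6 | 9
blue | 4 | 1 | 30
After SELECT (4 rows):
users.qty | users.kind
2 | green
2 | blue
2 | blue
4 | blue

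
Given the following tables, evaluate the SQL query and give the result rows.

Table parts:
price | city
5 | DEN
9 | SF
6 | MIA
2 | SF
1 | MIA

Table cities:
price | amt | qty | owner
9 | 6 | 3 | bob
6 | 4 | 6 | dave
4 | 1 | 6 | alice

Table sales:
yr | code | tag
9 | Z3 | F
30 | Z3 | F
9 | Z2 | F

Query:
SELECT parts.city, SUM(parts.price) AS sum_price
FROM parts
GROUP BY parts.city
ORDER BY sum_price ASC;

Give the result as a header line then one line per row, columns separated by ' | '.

== RESULT ==
parts.city | sum_price
DEN | 5
MIA | 7
SF | 11

Derivation:
After GROUP BY (3 rows):
parts.city | sum_price
DEN | 5
SF | 11
MIA | 7
After ORDER BY (3 rows):
parts.city | sum_price
DEN | 5
MIA | 7
SF | 11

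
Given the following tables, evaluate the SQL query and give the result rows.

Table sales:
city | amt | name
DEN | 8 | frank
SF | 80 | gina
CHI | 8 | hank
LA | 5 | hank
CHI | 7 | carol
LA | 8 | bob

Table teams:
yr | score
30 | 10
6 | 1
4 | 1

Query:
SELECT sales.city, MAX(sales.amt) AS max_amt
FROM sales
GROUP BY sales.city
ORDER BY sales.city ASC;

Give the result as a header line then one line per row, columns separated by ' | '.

== RESULT ==
sales.city | max_amt
CHI | 8
DEN | 8
LA | 8
SF | 80

Derivation:
After GROUP BY (4 rows):
sales.city | max_amt
DEN | 8
SF | 80
CHI | 8
LA | 8
After ORDER BY (4 rows):
sales.city | max_amt
CHI | 8
DEN | 8
LA | 8
SF | 80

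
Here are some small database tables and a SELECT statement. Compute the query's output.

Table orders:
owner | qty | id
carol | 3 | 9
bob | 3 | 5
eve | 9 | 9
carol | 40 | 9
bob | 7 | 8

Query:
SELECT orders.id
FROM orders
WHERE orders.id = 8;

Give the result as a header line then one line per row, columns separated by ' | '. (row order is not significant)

After WHERE (1 rows):
orders.owner | orders.qty | orders.id
bob | 7 | 8
After SELECT (1 rows):
orders.id
8

== RESULT ==
orders.id
8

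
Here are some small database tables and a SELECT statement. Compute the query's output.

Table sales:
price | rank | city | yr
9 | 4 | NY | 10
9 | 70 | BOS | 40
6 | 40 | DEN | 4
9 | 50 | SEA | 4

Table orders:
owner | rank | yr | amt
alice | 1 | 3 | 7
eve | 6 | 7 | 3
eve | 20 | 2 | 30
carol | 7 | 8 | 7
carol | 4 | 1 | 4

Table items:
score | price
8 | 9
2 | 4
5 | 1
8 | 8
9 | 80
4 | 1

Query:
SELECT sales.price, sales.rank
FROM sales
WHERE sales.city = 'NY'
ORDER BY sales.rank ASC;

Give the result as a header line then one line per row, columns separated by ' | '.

== RESULT ==
sales.price | sales.rank
9 | 4

Derivation:
After WHERE (1 rows):
sales.price | sales.rank | sales.city | sales.yr
9 | 4 | NY | 10
After SELECT (1 rows):
sales.price | sales.rank
9 | 4
After ORDER BY (1 rows):
sales.price | sales.rank
9 | 4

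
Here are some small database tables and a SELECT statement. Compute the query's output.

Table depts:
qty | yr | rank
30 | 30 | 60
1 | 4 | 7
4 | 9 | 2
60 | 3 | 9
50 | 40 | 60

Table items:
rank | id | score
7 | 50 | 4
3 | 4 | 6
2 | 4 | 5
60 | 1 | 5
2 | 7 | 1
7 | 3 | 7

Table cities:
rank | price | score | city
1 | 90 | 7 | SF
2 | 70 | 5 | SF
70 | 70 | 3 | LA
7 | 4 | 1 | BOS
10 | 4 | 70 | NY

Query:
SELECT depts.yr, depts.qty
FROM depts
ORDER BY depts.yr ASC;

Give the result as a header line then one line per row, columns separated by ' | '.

== RESULT ==
depts.yr | depts.qty
3 | 60
4 | 1
9 | 4
30 | 30
40 | 50

Derivation:
After SELECT (5 rows):
depts.yr | depts.qty
30 | 30
4 | 1
9 | 4
3 | 60
40 | 50
After ORDER BY (5 rows):
depts.yr | depts.qty
3 | 60
4 | 1
9 | 4
30 | 30
40 | 50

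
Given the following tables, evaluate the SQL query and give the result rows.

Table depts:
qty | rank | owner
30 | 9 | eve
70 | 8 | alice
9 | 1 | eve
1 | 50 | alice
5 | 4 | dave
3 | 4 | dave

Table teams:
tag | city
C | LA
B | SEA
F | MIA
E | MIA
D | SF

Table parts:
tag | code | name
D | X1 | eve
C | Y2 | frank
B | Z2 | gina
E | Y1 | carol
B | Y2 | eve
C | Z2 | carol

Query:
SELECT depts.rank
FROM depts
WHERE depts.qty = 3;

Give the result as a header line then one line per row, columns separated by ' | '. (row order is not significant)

After WHERE (1 rows):
depts.qty | depts.rank | depts.owner
3 | 4 | dave
After SELECT (1 rows):
depts.rank
4

== RESULT ==
depts.rank
4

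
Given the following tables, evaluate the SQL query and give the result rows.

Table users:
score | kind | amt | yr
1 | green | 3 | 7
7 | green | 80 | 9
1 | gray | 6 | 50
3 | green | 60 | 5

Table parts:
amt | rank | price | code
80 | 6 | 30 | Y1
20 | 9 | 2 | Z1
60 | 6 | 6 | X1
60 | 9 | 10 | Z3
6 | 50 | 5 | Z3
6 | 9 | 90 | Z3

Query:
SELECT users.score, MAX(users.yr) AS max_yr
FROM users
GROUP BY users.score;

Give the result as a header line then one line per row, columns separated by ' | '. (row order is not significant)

After GROUP BY (3 rows):
users.score | max_yr
1 | 50
7 | 9
3 | 5

== RESULT ==
users.score | max_yr
1 | 50
7 | 9
3 | 5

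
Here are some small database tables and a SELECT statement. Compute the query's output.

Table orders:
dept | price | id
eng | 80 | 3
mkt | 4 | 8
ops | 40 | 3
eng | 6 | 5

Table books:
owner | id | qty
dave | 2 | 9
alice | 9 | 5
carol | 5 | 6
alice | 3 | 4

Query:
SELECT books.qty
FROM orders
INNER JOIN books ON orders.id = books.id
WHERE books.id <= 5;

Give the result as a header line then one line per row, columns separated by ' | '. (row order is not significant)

== RESULT ==
books.qty
4
4
6

Derivation:
After JOIN books (3 rows):
orders.dept | orders.price | orders.id | books.owner | books.id | books.qty
eng | 80 | 3 | alice | 3 | 4
ops | 40 | 3 | alice | 3 | 4
eng | 6 | 5 | carol | 5 | 6
After WHERE (3 rows):
orders.dept | orders.price | orders.id | books.owner | books.id | books.qty
eng | 80 | 3 | alice | 3 | 4
ops | 40 | 3 | alice | 3 | 4
eng | 6 | 5 | carol | 5 | 6
After SELECT (3 rows):
books.qty
4
4
6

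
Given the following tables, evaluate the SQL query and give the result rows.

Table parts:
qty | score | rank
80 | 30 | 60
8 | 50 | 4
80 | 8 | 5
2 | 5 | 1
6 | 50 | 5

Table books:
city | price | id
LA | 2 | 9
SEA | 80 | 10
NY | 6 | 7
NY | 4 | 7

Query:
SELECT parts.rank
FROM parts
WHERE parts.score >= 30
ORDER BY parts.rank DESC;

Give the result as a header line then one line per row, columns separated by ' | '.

After WHERE (3 rows):
parts.qty | parts.score | parts.rank
80 | 30 | 60
8 | 50 | 4
6 | 50 | 5
After SELECT (3 rows):
parts.rank
60
4
5
After ORDER BY (3 rows):
parts.rank
60
5
4

== RESULT ==
parts.rank
60
5
4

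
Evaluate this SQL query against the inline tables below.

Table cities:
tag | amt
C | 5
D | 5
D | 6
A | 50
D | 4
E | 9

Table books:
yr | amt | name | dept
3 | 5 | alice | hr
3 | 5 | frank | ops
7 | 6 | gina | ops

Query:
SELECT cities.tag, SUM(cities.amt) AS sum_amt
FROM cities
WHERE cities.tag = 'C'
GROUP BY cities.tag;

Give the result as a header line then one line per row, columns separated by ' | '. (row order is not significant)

== RESULT ==
cities.tag | sum_amt
C | 5

Derivation:
After WHERE (1 rows):
cities.tag | cities.amt
C | 5
After GROUP BY (1 rows):
cities.tag | sum_amt
C | 5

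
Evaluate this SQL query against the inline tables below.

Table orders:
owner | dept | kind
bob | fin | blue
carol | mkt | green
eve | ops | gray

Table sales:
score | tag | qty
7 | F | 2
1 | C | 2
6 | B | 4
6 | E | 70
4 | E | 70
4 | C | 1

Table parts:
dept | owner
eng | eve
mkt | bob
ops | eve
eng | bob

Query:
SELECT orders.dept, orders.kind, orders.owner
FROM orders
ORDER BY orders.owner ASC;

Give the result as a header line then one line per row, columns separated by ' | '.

== RESULT ==
orders.dept | orders.kind | orders.owner
fin | blue | bob
mkt | green | carol
ops | gray | eve

Derivation:
After SELECT (3 rows):
orders.dept | orders.kind | orders.owner
fin | blue | bob
mkt | green | carol
ops | gray | eve
After ORDER BY (3 rows):
orders.dept | orders.kind | orders.owner
fin | blue | bob
mkt | green | carol
ops | gray | eve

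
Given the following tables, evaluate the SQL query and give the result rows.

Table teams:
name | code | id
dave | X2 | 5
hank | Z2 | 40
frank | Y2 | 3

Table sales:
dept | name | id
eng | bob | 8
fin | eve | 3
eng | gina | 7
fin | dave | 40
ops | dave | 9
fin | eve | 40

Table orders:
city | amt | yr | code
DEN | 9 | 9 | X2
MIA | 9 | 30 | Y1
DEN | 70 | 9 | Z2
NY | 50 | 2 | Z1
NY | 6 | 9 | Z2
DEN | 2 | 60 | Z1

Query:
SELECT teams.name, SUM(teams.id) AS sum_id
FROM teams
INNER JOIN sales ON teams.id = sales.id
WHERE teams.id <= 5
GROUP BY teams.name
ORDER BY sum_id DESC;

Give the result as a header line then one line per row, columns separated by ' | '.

After JOIN sales (3 rows):
teams.name | teams.code | teams.id | sales.dept | sales.name | sales.id
hank | Z2 | 40 | fin | dave | 40
hank | Z2 | 40 | fin | eve | 40
frank | Y2 | 3 | fin | eve | 3
After WHERE (1 rows):
teams.name | teams.code | teams.id | sales.dept | sales.name | sales.id
frank | Y2 | 3 | fin | eve | 3
After GROUP BY (1 rows):
teams.name | sum_id
frank | 3
After ORDER BY (1 rows):
teams.name | sum_id
frank | 3

== RESULT ==
teams.name | sum_id
frank | 3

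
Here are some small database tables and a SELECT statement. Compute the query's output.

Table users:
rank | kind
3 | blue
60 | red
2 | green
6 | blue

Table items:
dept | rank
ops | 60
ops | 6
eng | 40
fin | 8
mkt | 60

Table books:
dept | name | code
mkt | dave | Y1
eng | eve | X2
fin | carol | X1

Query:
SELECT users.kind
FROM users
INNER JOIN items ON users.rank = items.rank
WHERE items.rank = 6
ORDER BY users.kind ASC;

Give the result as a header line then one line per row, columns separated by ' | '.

After JOIN items (3 rows):
users.rank | users.kind | items.dept | items.rank
60 | red | ops | 60
60 | red | mkt | 60
6 | blue | ops | 6
After WHERE (1 rows):
users.rank | users.kind | items.dept | items.rank
6 | blue | ops | 6
After SELECT (1 rows):
users.kind
blue
After ORDER BY (1 rows):
users.kind
blue

== RESULT ==
users.kind
blue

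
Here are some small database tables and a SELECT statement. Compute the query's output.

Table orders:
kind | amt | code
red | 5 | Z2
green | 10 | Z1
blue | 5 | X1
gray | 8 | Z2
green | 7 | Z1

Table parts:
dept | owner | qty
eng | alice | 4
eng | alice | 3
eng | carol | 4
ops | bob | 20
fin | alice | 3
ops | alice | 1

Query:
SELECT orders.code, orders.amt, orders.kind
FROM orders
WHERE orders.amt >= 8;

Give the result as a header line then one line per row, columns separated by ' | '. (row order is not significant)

After WHERE (2 rows):
orders.kind | orders.amt | orders.code
green | 10 | Z1
gray | 8 | Z2
After SELECT (2 rows):
orders.code | orders.amt | orders.kind
Z1 | 10 | green
Z2 | 8 | gray

== RESULT ==
orders.code | orders.amt | orders.kind
Z1 | 10 | green
Z2 | 8 | gray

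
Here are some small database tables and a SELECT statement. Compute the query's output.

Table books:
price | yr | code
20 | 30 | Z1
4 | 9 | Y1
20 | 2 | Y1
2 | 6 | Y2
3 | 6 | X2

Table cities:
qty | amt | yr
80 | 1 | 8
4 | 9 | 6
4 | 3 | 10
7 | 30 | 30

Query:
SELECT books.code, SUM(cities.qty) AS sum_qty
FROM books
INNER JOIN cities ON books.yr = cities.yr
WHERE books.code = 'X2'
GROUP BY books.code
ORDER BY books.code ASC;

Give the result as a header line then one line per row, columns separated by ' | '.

== RESULT ==
books.code | sum_qty
X2 | 4

Derivation:
After JOIN cities (3 rows):
books.price | books.yr | books.code | cities.qty | cities.amt | cities.yr
20 | 30 | Z1 | 7 | 30 | 30
2 | 6 | Y2 | 4 | 9 | 6
3 | 6 | X2 | 4 | 9 | 6
After WHERE (1 rows):
books.price | books.yr | books.code | cities.qty | cities.amt | cities.yr
3 | 6 | X2 | 4 | 9 | 6
After GROUP BY (1 rows):
books.code | sum_qty
X2 | 4
After ORDER BY (1 rows):
books.code | sum_qty
X2 | 4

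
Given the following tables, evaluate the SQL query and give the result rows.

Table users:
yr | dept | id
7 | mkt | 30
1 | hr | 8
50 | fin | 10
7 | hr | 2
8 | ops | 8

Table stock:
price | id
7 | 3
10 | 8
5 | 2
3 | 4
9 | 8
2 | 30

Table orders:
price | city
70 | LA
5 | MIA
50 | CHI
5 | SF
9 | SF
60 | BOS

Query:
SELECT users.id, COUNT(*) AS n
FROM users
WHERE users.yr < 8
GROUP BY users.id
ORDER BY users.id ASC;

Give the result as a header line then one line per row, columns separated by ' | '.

== RESULT ==
users.id | n
2 | 1
8 | 1
30 | 1

Derivation:
After WHERE (3 rows):
users.yr | users.dept | users.id
7 | mkt | 30
1 | hr | 8
7 | hr | 2
After GROUP BY (3 rows):
users.id | n
30 | 1
8 | 1
2 | 1
After ORDER BY (3 rows):
users.id | n
2 | 1
8 | 1
30 | 1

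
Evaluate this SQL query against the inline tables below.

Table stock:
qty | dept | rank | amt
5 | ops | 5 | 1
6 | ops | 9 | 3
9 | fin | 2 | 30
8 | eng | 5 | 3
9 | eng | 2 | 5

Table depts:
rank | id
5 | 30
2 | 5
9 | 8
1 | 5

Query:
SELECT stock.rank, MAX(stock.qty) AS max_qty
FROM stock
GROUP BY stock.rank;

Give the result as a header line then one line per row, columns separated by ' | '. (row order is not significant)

After GROUP BY (3 rows):
stock.rank | max_qty
5 | 8
9 | 6
2 | 9

== RESULT ==
stock.rank | max_qty
5 | 8
9 | 6
2 | 9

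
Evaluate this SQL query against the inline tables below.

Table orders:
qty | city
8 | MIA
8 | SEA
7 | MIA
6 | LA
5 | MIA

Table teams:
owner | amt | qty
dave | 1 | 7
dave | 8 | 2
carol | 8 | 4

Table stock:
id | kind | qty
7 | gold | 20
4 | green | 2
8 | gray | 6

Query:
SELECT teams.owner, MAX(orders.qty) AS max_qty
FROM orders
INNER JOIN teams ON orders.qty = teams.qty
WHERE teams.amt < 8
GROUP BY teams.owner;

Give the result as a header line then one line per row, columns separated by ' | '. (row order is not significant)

After JOIN teams (1 rows):
orders.qty | orders.city | teams.owner | teams.amt | teams.qty
7 | MIA | dave | 1 | 7
After WHERE (1 rows):
orders.qty | orders.city | teams.owner | teams.amt | teams.qty
7 | MIA | dave | 1 | 7
After GROUP BY (1 rows):
teams.owner | max_qty
dave | 7

== RESULT ==
teams.owner | max_qty
dave | 7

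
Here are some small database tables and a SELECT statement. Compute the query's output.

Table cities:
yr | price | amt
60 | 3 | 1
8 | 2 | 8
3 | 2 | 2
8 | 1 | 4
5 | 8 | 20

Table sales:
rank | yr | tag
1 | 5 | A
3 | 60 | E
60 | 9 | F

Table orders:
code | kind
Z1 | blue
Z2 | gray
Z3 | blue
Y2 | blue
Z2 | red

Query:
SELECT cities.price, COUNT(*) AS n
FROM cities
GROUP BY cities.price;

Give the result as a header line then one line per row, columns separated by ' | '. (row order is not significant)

== RESULT ==
cities.price | n
3 | 1
2 | 2
1 | 1
8 | 1

Derivation:
After GROUP BY (4 rows):
cities.price | n
3 | 1
2 | 2
1 | 1
8 | 1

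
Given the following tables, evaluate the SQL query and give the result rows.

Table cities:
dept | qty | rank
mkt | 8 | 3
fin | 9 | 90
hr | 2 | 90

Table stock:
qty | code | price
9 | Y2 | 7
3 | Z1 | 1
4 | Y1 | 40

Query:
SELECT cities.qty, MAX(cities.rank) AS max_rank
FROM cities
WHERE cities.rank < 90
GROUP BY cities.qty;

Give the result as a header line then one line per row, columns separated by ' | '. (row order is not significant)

After WHERE (1 rows):
cities.dept | cities.qty | cities.rank
mkt | 8 | 3
After GROUP BY (1 rows):
cities.qty | max_rank
8 | 3

== RESULT ==
cities.qty | max_rank
8 | 3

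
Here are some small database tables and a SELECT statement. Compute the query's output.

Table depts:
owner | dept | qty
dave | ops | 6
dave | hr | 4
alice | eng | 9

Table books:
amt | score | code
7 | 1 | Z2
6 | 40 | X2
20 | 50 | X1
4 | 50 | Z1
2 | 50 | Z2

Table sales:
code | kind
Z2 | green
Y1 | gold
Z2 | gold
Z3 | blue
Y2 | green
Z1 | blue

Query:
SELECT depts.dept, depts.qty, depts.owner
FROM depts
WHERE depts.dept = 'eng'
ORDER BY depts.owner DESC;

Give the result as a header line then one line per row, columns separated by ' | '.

== RESULT ==
depts.dept | depts.qty | depts.owner
eng | 9 | alice

Derivation:
After WHERE (1 rows):
depts.owner | depts.dept | depts.qty
alice | eng | 9
After SELECT (1 rows):
depts.dept | depts.qty | depts.owner
eng | 9 | alice
After ORDER BY (1 rows):
depts.dept | depts.qty | depts.owner
eng | 9 | alice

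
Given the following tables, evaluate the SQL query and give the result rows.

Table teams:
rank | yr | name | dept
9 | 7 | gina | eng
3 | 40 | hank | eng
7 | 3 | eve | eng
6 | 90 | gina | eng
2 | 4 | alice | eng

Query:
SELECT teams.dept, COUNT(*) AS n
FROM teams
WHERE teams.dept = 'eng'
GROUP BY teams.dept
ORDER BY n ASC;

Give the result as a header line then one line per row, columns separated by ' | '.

After WHERE (5 rows):
teams.rank | teams.yr | teams.name | teams.dept
9 | 7 | gina | eng
3 | 40 | hank | eng
7 | 3 | eve | eng
6 | 90 | gina | eng
2 | 4 | alice | eng
After GROUP BY (1 rows):
teams.dept | n
eng | 5
After ORDER BY (1 rows):
teams.dept | n
eng | 5

== RESULT ==
teams.dept | n
eng | 5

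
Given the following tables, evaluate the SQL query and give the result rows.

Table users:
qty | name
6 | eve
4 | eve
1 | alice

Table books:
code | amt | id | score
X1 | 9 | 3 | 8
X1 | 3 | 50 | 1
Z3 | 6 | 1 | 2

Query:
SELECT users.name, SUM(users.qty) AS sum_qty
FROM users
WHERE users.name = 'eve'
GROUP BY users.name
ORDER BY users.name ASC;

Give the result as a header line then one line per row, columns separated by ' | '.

== RESULT ==
users.name | sum_qty
eve | 10

Derivation:
After WHERE (2 rows):
users.qty | users.name
6 | eve
4 | eve
After GROUP BY (1 rows):
users.name | sum_qty
eve | 10
After ORDER BY (1 rows):
users.name | sum_qty
eve | 10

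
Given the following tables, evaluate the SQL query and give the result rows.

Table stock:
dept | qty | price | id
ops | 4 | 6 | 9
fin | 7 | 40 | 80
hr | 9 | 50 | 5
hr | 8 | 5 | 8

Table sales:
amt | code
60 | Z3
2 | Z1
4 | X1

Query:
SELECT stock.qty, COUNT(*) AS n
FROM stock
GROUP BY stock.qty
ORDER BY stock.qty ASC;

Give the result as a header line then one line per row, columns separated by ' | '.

After GROUP BY (4 rows):
stock.qty | n
4 | 1
7 | 1
9 | 1
8 | 1
After ORDER BY (4 rows):
stock.qty | n
4 | 1
7 | 1
8 | 1
9 | 1

== RESULT ==
stock.qty | n
4 | 1
7 | 1
8 | 1
9 | 1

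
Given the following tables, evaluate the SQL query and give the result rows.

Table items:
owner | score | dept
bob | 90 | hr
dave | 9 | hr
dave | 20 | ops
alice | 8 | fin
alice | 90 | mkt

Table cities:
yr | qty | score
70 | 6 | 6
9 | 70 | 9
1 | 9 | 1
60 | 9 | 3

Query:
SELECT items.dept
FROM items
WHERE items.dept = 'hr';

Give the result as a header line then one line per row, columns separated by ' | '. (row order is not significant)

== RESULT ==
items.dept
hr
hr

Derivation:
After WHERE (2 rows):
items.owner | items.score | items.dept
bob | 90 | hr
dave | 9 | hr
After SELECT (2 rows):
items.dept
hr
hr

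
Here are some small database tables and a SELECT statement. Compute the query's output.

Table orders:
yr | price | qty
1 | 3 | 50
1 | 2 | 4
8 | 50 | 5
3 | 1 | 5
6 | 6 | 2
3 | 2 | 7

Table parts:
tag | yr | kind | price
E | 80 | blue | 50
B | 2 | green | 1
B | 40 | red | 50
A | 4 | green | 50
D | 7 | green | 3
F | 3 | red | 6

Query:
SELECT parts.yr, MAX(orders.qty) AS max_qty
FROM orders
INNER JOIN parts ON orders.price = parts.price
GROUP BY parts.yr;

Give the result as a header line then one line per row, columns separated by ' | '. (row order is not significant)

== RESULT ==
parts.yr | max_qty
7 | 50
80 | 5
40 | 5
4 | 5
2 | 5
3 | 2

Derivation:
After JOIN parts (6 rows):
orders.yr | orders.price | orders.qty | parts.tag | parts.yr | parts.kind | parts.price
1 | 3 | 50 | D | 7 | green | 3
8 | 50 | 5 | E | 80 | blue | 50
8 | 50 | 5 | B | 40 | red | 50
8 | 50 | 5 | A | 4 | green | 50
3 | 1 | 5 | B | 2 | green | 1
6 | 6 | 2 | F | 3 | red | 6
After GROUP BY (6 rows):
parts.yr | max_qty
7 | 50
80 | 5
40 | 5
4 | 5
2 | 5
3 | 2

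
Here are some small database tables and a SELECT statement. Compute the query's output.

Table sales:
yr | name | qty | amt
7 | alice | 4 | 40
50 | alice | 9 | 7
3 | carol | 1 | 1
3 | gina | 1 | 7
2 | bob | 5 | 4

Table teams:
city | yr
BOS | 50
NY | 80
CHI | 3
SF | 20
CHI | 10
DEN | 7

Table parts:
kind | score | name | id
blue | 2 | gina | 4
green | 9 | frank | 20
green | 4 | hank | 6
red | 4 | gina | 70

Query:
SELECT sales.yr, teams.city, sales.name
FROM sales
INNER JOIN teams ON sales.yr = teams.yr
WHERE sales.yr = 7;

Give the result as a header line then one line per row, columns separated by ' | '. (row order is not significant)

== RESULT ==
sales.yr | teams.city | sales.name
7 | DEN | alice

Derivation:
After JOIN teams (4 rows):
sales.yr | sales.name | sales.qty | sales.amt | teams.city | teams.yr
7 | alice | 4 | 40 | DEN | 7
50 | alice | 9 | 7 | BOS | 50
3 | carol | 1 | 1 | CHI | 3
3 | gina | 1 | 7 | CHI | 3
After WHERE (1 rows):
sales.yr | sales.name | sales.qty | sales.amt | teams.city | teams.yr
7 | alice | 4 | 40 | DEN | 7
After SELECT (1 rows):
sales.yr | teams.city | sales.name
7 | DEN | alice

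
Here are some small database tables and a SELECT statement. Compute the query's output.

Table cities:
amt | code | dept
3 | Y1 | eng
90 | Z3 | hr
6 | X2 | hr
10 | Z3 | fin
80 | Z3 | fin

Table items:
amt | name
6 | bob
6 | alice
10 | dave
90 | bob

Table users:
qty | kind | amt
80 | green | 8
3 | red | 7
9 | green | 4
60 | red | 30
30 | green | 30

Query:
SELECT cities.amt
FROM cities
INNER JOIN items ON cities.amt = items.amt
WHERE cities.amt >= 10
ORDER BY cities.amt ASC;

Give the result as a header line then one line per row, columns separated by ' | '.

== RESULT ==
cities.amt
10
90

Derivation:
After JOIN items (4 rows):
cities.amt | cities.code | cities.dept | items.amt | items.name
90 | Z3 | hr | 90 | bob
6 | X2 | hr | 6 | bob
6 | X2 | hr | 6 | alice
10 | Z3 | fin | 10 | dave
After WHERE (2 rows):
cities.amt | cities.code | cities.dept | items.amt | items.name
90 | Z3 | hr | 90 | bob
10 | Z3 | fin | 10 | dave
After SELECT (2 rows):
cities.amt
90
10
After ORDER BY (2 rows):
cities.amt
10
90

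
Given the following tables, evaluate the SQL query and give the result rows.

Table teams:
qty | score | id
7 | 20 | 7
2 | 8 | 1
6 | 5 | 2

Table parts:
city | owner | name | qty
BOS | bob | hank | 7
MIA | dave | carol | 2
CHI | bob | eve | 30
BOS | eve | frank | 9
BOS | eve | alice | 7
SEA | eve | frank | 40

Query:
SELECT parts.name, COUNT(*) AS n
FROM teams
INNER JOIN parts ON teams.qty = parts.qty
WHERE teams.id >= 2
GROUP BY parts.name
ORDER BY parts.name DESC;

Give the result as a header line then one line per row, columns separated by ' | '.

== RESULT ==
parts.name | n
hank | 1
alice | 1

Derivation:
After JOIN parts (3 rows):
teams.qty | teams.score | teams.id | parts.city | parts.owner | parts.name | parts.qty
7 | 20 | 7 | BOS | bob | hank | 7
7 | 20 | 7 | BOS | eve | alice | 7
2 | 8 | 1 | MIA | dave | carol | 2
After WHERE (2 rows):
teams.qty | teams.score | teams.id | parts.city | parts.owner | parts.name | parts.qty
7 | 20 | 7 | BOS | bob | hank | 7
7 | 20 | 7 | BOS | eve | alice | 7
After GROUP BY (2 rows):
parts.name | n
hank | 1
alice | 1
After ORDER BY (2 rows):
parts.name | n
hank | 1
alice | 1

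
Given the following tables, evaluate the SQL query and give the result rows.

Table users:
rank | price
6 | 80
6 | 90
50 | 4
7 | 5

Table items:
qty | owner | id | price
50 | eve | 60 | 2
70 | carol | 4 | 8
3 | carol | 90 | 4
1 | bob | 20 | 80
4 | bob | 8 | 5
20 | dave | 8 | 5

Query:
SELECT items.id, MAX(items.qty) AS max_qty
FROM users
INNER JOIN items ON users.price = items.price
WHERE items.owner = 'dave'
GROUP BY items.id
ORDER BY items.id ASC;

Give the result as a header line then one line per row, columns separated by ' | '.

After JOIN items (4 rows):
users.rank | users.price | items.qty | items.owner | items.id | items.price
6 | 80 | 1 | bob | 20 | 80
50 | 4 | 3 | carol | 90 | 4
7 | 5 | 4 | bob | 8 | 5
7 | 5 | 20 | dave | 8 | 5
After WHERE (1 rows):
users.rank | users.price | items.qty | items.owner | items.id | items.price
7 | 5 | 20 | dave | 8 | 5
After GROUP BY (1 rows):
items.id | max_qty
8 | 20
After ORDER BY (1 rows):
items.id | max_qty
8 | 20

== RESULT ==
items.id | max_qty
8 | 20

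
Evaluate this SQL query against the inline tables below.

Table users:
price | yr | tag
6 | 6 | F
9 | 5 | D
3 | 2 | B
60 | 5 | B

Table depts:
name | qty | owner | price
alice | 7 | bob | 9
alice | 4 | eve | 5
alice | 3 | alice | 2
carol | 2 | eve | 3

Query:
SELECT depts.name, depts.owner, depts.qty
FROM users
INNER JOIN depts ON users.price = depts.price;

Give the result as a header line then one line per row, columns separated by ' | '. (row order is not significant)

After JOIN depts (2 rows):
users.price | users.yr | users.tag | depts.name | depts.qty | depts.owner | depts.price
9 | 5 | D | alice | 7 | bob | 9
3 | 2 | B | carol | 2 | eve | 3
After SELECT (2 rows):
depts.name | depts.owner | depts.qty
alice | bob | 7
carol | eve | 2

== RESULT ==
depts.name | depts.owner | depts.qty
alice | bob | 7
carol | eve | 2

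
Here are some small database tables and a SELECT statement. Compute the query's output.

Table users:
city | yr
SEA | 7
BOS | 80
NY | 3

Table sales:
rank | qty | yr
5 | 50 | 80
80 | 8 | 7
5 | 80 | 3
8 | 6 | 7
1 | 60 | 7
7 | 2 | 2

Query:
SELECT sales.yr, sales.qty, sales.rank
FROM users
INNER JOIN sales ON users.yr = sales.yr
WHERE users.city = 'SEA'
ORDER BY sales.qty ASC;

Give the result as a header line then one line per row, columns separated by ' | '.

After JOIN sales (5 rows):
users.city | users.yr | sales.rank | sales.qty | sales.yr
SEA | 7 | 80 | 8 | 7
SEA | 7 | 8 | 6 | 7
SEA | 7 | 1 | 60 | 7
BOS | 80 | 5 | 50 | 80
NY | 3 | 5 | 80 | 3
After WHERE (3 rows):
users.city | users.yr | sales.rank | sales.qty | sales.yr
SEA | 7 | 80 | 8 | 7
SEA | 7 | 8 | 6 | 7
SEA | 7 | 1 | 60 | 7
After SELECT (3 rows):
sales.yr | sales.qty | sales.rank
7 | 8 | 80
7 | 6 | 8
7 | 60 | 1
After ORDER BY (3 rows):
sales.yr | sales.qty | sales.rank
7 | 6 | 8
7 | 8 | 80
7 | 60 | 1

== RESULT ==
sales.yr | sales.qty | sales.rank
7 | 6 | 8
7 | 8 | 80
7 | 60 | 1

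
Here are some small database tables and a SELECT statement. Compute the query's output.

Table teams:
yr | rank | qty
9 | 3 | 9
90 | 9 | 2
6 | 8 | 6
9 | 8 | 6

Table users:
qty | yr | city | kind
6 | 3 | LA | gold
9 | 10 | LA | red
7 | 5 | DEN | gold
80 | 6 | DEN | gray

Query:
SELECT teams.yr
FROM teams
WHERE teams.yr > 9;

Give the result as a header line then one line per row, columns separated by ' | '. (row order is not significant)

After WHERE (1 rows):
teams.yr | teams.rank | teams.qty
90 | 9 | 2
After SELECT (1 rows):
teams.yr
90

== RESULT ==
teams.yr
90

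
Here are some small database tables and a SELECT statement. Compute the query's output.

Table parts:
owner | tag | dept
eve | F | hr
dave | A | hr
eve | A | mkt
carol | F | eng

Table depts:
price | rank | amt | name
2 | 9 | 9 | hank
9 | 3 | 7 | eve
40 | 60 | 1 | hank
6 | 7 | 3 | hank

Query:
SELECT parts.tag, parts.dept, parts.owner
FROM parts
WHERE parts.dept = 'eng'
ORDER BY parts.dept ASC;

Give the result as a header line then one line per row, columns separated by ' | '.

After WHERE (1 rows):
parts.owner | parts.tag | parts.dept
carol | F | eng
After SELECT (1 rows):
parts.tag | parts.dept | parts.owner
F | eng | carol
After ORDER BY (1 rows):
parts.tag | parts.dept | parts.owner
F | eng | carol

== RESULT ==
parts.tag | parts.dept | parts.owner
F | eng | carol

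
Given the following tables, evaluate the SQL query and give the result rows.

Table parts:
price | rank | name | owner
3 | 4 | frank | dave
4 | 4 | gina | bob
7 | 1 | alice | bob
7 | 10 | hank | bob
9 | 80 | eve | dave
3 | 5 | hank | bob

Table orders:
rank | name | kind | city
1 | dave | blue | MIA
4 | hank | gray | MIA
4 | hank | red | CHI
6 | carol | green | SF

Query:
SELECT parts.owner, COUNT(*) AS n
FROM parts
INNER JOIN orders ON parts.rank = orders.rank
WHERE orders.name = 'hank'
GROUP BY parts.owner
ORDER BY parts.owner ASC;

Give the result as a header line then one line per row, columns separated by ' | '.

After JOIN orders (5 rows):
parts.price | parts.rank | parts.name | parts.owner | orders.rank | orders.name | orders.kind | orders.city
3 | 4 | frank | dave | 4 | hank | gray | MIA
3 | 4 | frank | dave | 4 | hank | red | CHI
4 | 4 | gina | bob | 4 | hank | gray | MIA
4 | 4 | gina | bob | 4 | hank | red | CHI
7 | 1 | alice | bob | 1 | dave | blue | MIA
After WHERE (4 rows):
parts.price | parts.rank | parts.name | parts.owner | orders.rank | orders.name | orders.kind | orders.city
3 | 4 | frank | dave | 4 | hank | gray | MIA
3 | 4 | frank | dave | 4 | hank | red | CHI
4 | 4 | gina | bob | 4 | hank | gray | MIA
4 | 4 | gina | bob | 4 | hank | red | CHI
After GROUP BY (2 rows):
parts.owner | n
dave | 2
bob | 2
After ORDER BY (2 rows):
parts.owner | n
bob | 2
dave | 2

== RESULT ==
parts.owner | n
bob | 2
dave | 2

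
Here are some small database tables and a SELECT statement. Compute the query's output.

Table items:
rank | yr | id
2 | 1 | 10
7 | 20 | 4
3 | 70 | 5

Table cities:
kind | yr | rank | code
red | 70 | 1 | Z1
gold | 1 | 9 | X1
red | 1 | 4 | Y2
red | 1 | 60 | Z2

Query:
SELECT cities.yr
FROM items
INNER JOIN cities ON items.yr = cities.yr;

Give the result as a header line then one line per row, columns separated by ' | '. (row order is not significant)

== RESULT ==
cities.yr
1
1
1
70

Derivation:
After JOIN cities (4 rows):
items.rank | items.yr | items.id | cities.kind | cities.yr | cities.rank | cities.code
2 | 1 | 10 | gold | 1 | 9 | X1
2 | 1 | 10 | red | 1 | 4 | Y2
2 | 1 | 10 | red | 1 | 60 | Z2
3 | 70 | 5 | red | 70 | 1 | Z1
After SELECT (4 rows):
cities.yr
1
1
1
70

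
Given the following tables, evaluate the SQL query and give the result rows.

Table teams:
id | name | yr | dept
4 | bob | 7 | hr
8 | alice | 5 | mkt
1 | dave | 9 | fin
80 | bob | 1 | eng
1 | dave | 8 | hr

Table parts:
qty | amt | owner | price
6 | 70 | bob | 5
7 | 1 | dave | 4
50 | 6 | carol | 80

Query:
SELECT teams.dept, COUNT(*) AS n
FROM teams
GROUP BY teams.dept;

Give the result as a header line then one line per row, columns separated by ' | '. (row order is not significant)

== RESULT ==
teams.dept | n
hr | 2
mkt | 1
fin | 1
eng | 1

Derivation:
After GROUP BY (4 rows):
teams.dept | n
hr | 2
mkt | 1
fin | 1
eng | 1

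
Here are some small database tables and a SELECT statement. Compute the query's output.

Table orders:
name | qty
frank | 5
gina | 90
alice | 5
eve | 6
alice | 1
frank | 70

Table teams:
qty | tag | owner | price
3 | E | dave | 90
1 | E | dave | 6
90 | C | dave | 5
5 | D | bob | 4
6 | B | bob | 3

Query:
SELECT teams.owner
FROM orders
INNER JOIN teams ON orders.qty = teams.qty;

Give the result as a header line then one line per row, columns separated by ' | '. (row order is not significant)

== RESULT ==
teams.owner
bob
dave
bob
bob
dave

Derivation:
After JOIN teams (5 rows):
orders.name | orders.qty | teams.qty | teams.tag | teams.owner | teams.price
frank | 5 | 5 | D | bob | 4
gina | 90 | 90 | C | dave | 5
alice | 5 | 5 | D | bob | 4
eve | 6 | 6 | B | bob | 3
alice | 1 | 1 | E | dave | 6
After SELECT (5 rows):
teams.owner
bob
dave
bob
bob
dave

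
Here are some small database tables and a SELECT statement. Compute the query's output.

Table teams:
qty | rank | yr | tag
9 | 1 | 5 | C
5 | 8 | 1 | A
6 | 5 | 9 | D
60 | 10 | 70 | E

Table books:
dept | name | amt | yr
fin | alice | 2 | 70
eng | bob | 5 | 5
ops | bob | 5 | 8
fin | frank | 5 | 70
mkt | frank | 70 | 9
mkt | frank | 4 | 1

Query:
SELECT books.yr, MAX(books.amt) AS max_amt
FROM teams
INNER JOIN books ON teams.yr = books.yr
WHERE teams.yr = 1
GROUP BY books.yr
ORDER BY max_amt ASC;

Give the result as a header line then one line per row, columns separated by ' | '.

== RESULT ==
books.yr | max_amt
1 | 4

Derivation:
After JOIN books (5 rows):
teams.qty | teams.rank | teams.yr | teams.tag | books.dept | books.name | books.amt | books.yr
9 | 1 | 5 | C | eng | bob | 5 | 5
5 | 8 | 1 | A | mkt | frank | 4 | 1
6 | 5 | 9 | D | mkt | frank | 70 | 9
60 | 10 | 70 | E | fin | alice | 2 | 70
60 | 10 | 70 | E | fin | frank | 5 | 70
After WHERE (1 rows):
teams.qty | teams.rank | teams.yr | teams.tag | books.dept | books.name | books.amt | books.yr
5 | 8 | 1 | A | mkt | frank | 4 | 1
After GROUP BY (1 rows):
books.yr | max_amt
1 | 4
After ORDER BY (1 rows):
books.yr | max_amt
1 | 4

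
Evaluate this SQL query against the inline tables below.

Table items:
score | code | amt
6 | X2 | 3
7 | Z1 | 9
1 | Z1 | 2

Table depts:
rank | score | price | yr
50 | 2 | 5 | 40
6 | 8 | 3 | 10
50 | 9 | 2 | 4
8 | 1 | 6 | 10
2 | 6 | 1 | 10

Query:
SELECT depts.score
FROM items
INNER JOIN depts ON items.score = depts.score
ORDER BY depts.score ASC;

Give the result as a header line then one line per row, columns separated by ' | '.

== RESULT ==
depts.score
1
6

Derivation:
After JOIN depts (2 rows):
items.score | items.code | items.amt | depts.rank | depts.score | depts.price | depts.yr
6 | X2 | 3 | 2 | 6 | 1 | 10
1 | Z1 | 2 | 8 | 1 | 6 | 10
After SELECT (2 rows):
depts.score
6
1
After ORDER BY (2 rows):
depts.score
1
6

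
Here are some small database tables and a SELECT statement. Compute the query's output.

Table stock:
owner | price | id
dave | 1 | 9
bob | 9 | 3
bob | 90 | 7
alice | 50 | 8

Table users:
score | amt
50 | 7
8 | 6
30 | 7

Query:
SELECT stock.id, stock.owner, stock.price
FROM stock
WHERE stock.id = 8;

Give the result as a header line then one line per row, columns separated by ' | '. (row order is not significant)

After WHERE (1 rows):
stock.owner | stock.price | stock.id
alice | 50 | 8
After SELECT (1 rows):
stock.id | stock.owner | stock.price
8 | alice | 50

== RESULT ==
stock.id | stock.owner | stock.price
8 | alice | 50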